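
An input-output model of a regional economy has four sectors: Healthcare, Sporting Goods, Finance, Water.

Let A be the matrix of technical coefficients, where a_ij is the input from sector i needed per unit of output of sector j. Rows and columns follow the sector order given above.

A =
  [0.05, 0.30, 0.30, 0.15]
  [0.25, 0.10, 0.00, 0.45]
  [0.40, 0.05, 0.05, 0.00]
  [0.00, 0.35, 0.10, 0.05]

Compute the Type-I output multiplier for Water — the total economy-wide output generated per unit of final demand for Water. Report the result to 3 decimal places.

m_4 = 3.144

I − A =
  [   0.95    -0.30    -0.30    -0.15]
  [  -0.25     0.90     0.00    -0.45]
  [  -0.40    -0.05     0.95     0.00]
  [   0.00    -0.35    -0.10     0.95]
Compute the cofactors C_ij = (−1)^(i+j)·(3×3 minor ij) of I−A; the adjugate is their transpose:
adj(I−A) = Cᵀ =
  [ 0.660375   0.335625   0.236250   0.263250]
  [ 0.243625   0.737375   0.117750   0.387750]
  [ 0.290875   0.180125   0.578250   0.131250]
  [ 0.120375   0.290625   0.104250   0.629250]
det(I−A) = Σ_j (I−A)_1j·C_1j = (0.95)(0.660375) + (-0.30)(0.243625) + (-0.30)(0.290875) + (-0.15)(0.120375) = 0.44895
(I − A)⁻¹ = adj(I−A) / det(I−A) ≈
  [   1.4709     0.7476     0.5262     0.5864]
  [   0.5427     1.6424     0.2623     0.8637]
  [   0.6479     0.4012     1.2880     0.2923]
  [   0.2681     0.6473     0.2322     1.4016]
The output multiplier for sector j is the column-j sum of the Leontief inverse (I − A)⁻¹ = adj(I−A) / det(I−A).
Column 4 of adj(I−A): (0.263250, 0.387750, 0.131250, 0.629250); det(I−A) = 0.44895.
m_4 = (0.263250 + 0.387750 + 0.131250 + 0.629250) / 0.44895 = 1.4115 / 0.44895 ≈ 3.144.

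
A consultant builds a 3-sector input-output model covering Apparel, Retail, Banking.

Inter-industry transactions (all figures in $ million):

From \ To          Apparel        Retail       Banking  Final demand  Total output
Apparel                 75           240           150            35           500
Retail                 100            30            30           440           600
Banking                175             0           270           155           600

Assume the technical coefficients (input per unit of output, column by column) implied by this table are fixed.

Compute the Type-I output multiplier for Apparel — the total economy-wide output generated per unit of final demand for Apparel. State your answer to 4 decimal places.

Technical coefficients a_ij = z_ij / X_j:
  a_AA = 75/500 = 0.15, a_RA = 100/500 = 0.20, a_BA = 175/500 = 0.35
  a_AR = 240/600 = 0.40, a_RR = 30/600 = 0.05, a_BR = 0/600 = 0.00
  a_AB = 150/600 = 0.25, a_RB = 30/600 = 0.05, a_BB = 270/600 = 0.45
I − A =
  [   0.85    -0.40    -0.25]
  [  -0.20     0.95    -0.05]
  [  -0.35     0.00     0.55]
Cofactors of I−A, C_ij = (−1)^(i+j)·(minor ij) (rows/columns in the sector order above):
  C_11 = (0.95)(0.55) − (-0.05)(0.00) = 0.5225
  C_12 = −[(-0.20)(0.55) − (-0.05)(-0.35)] = 0.1275
  C_13 = (-0.20)(0.00) − (0.95)(-0.35) = 0.3325
  C_21 = −[(-0.40)(0.55) − (-0.25)(0.00)] = 0.2200
  C_22 = (0.85)(0.55) − (-0.25)(-0.35) = 0.3800
  C_23 = −[(0.85)(0.00) − (-0.40)(-0.35)] = 0.1400
  C_31 = (-0.40)(-0.05) − (-0.25)(0.95) = 0.2575
  C_32 = −[(0.85)(-0.05) − (-0.25)(-0.20)] = 0.0925
  C_33 = (0.85)(0.95) − (-0.40)(-0.20) = 0.7275
det(I−A) = Σ_j (I−A)_1j·C_1j = (0.85)(0.5225) + (-0.40)(0.1275) + (-0.25)(0.3325) = 0.3100
adj(I−A) = Cᵀ =
  [ 0.5225   0.2200   0.2575]
  [ 0.1275   0.3800   0.0925]
  [ 0.3325   0.1400   0.7275]
(I − A)⁻¹ = adj(I−A) / det(I−A) ≈
  [   1.68548     0.70968     0.83065]
  [   0.41129     1.22581     0.29839]
  [   1.07258     0.45161     2.34677]
The output multiplier for sector j is the column-j sum of the Leontief inverse (I − A)⁻¹ = adj(I−A) / det(I−A).
Column A of adj(I−A): (0.5225, 0.1275, 0.3325); det(I−A) = 0.3100.
m_A = (0.5225 + 0.1275 + 0.3325) / 0.3100 = 0.9825 / 0.3100 ≈ 3.1694.

m_A = 3.1694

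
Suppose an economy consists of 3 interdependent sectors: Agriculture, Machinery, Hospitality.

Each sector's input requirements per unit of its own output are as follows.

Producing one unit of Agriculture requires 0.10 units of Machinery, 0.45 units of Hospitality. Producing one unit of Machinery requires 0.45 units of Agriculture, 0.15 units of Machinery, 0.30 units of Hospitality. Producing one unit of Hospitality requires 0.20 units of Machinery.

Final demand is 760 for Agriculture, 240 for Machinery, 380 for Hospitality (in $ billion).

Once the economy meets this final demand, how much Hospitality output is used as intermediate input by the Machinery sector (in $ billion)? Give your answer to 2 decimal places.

I − A =
  [   1.00    -0.45     0.00]
  [  -0.10     0.85    -0.20]
  [  -0.45    -0.30     1.00]
Cofactors of I−A, C_ij = (−1)^(i+j)·(minor ij) (rows/columns in the sector order above):
  C_11 = (0.85)(1.00) − (-0.20)(-0.30) = 0.7900
  C_12 = −[(-0.10)(1.00) − (-0.20)(-0.45)] = 0.1900
  C_13 = (-0.10)(-0.30) − (0.85)(-0.45) = 0.4125
  C_21 = −[(-0.45)(1.00) − (0.00)(-0.30)] = 0.4500
  C_22 = (1.00)(1.00) − (0.00)(-0.45) = 1.0000
  C_23 = −[(1.00)(-0.30) − (-0.45)(-0.45)] = 0.5025
  C_31 = (-0.45)(-0.20) − (0.00)(0.85) = 0.0900
  C_32 = −[(1.00)(-0.20) − (0.00)(-0.10)] = 0.2000
  C_33 = (1.00)(0.85) − (-0.45)(-0.10) = 0.8050
det(I−A) = Σ_j (I−A)_1j·C_1j = (1.00)(0.7900) + (-0.45)(0.1900) + (0.00)(0.4125) = 0.7045
adj(I−A) = Cᵀ =
  [ 0.7900   0.4500   0.0900]
  [ 0.1900   1.0000   0.2000]
  [ 0.4125   0.5025   0.8050]
(I − A)⁻¹ = adj(I−A) / det(I−A) ≈
  [   1.1214     0.6388     0.1278]
  [   0.2697     1.4194     0.2839]
  [   0.5855     0.7133     1.1427]
First solve x = (I − A)⁻¹ d = adj(I−A)·d / det(I−A); in particular x_M = (0.1900·760 + 1.0000·240 + 0.2000·380) / 0.7045 = 460.40 / 0.7045 ≈ 653.5131.
Intermediate flow from H to M: z_HM = a_HM · x_M = 0.30 × 460.40 / 0.7045 = 138.12 / 0.7045 ≈ 196.05.

z_HM = 196.05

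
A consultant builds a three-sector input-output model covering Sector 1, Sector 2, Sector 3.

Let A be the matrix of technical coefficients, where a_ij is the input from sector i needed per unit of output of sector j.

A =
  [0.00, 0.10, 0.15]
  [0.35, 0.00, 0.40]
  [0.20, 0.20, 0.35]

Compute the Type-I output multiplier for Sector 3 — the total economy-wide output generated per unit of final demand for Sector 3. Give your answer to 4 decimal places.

m_3 = 3.2231

I − A =
  [   1.00    -0.10    -0.15]
  [  -0.35     1.00    -0.40]
  [  -0.20    -0.20     0.65]
Cofactors of I−A, C_ij = (−1)^(i+j)·(minor ij) (rows/columns in the sector order above):
  C_11 = (1.00)(0.65) − (-0.40)(-0.20) = 0.5700
  C_12 = −[(-0.35)(0.65) − (-0.40)(-0.20)] = 0.3075
  C_13 = (-0.35)(-0.20) − (1.00)(-0.20) = 0.2700
  C_21 = −[(-0.10)(0.65) − (-0.15)(-0.20)] = 0.0950
  C_22 = (1.00)(0.65) − (-0.15)(-0.20) = 0.6200
  C_23 = −[(1.00)(-0.20) − (-0.10)(-0.20)] = 0.2200
  C_31 = (-0.10)(-0.40) − (-0.15)(1.00) = 0.1900
  C_32 = −[(1.00)(-0.40) − (-0.15)(-0.35)] = 0.4525
  C_33 = (1.00)(1.00) − (-0.10)(-0.35) = 0.9650
det(I−A) = Σ_j (I−A)_1j·C_1j = (1.00)(0.5700) + (-0.10)(0.3075) + (-0.15)(0.2700) = 0.49875
adj(I−A) = Cᵀ =
  [ 0.5700   0.0950   0.1900]
  [ 0.3075   0.6200   0.4525]
  [ 0.2700   0.2200   0.9650]
(I − A)⁻¹ = adj(I−A) / det(I−A) ≈
  [   1.14286     0.19048     0.38095]
  [   0.61654     1.24311     0.90727]
  [   0.54135     0.44110     1.93484]
The output multiplier for sector j is the column-j sum of the Leontief inverse (I − A)⁻¹ = adj(I−A) / det(I−A).
Column 3 of adj(I−A): (0.1900, 0.4525, 0.9650); det(I−A) = 0.49875.
m_3 = (0.1900 + 0.4525 + 0.9650) / 0.49875 = 1.6075 / 0.49875 ≈ 3.2231.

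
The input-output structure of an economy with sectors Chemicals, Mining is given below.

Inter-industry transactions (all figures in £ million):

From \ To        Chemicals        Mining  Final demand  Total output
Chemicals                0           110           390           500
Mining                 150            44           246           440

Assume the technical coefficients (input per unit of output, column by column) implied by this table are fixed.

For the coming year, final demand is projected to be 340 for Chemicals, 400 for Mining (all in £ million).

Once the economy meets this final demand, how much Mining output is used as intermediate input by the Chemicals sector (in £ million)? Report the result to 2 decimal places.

z_21 = 147.64

Technical coefficients a_ij = z_ij / X_j:
  a_11 = 0/500 = 0.00, a_21 = 150/500 = 0.30
  a_12 = 110/440 = 0.25, a_22 = 44/440 = 0.10
I − A =
  [   1.00    -0.25]
  [  -0.30     0.90]
det(I−A) = (1.00)(0.90) − (-0.25)(-0.30) = 0.8250
adj(I−A) = [[0.90, 0.25], [0.30, 1.00]]
(I − A)⁻¹ = adj(I−A) / det(I−A) ≈
  [   1.0909     0.3030]
  [   0.3636     1.2121]
First solve x = (I − A)⁻¹ d = adj(I−A)·d / det(I−A); in particular x_1 = (0.90·340 + 0.25·400) / 0.8250 = 406.00 / 0.8250 ≈ 492.1212.
Intermediate flow from 2 to 1: z_21 = a_21 · x_1 = 0.30 × 406.00 / 0.8250 = 121.80 / 0.8250 ≈ 147.64.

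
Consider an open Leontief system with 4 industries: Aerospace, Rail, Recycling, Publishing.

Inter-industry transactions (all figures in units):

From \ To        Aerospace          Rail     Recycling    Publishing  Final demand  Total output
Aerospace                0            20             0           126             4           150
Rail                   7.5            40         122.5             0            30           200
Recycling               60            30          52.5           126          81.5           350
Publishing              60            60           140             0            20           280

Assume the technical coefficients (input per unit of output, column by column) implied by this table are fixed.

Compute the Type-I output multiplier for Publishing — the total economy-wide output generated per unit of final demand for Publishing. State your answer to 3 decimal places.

m_4 = 7.647

Technical coefficients a_ij = z_ij / X_j:
  a_11 = 0/150 = 0.00, a_21 = 7.5/150 = 0.05, a_31 = 60/150 = 0.40, a_41 = 60/150 = 0.40
  a_12 = 20/200 = 0.10, a_22 = 40/200 = 0.20, a_32 = 30/200 = 0.15, a_42 = 60/200 = 0.30
  a_13 = 0/350 = 0.00, a_23 = 122.5/350 = 0.35, a_33 = 52.5/350 = 0.15, a_43 = 140/350 = 0.40
  a_14 = 126/280 = 0.45, a_24 = 0/280 = 0.00, a_34 = 126/280 = 0.45, a_44 = 0/280 = 0.00
I − A =
  [   1.00    -0.10     0.00    -0.45]
  [  -0.05     0.80    -0.35     0.00]
  [  -0.40    -0.15     0.85    -0.45]
  [  -0.40    -0.30    -0.40     1.00]
Compute the cofactors C_ij = (−1)^(i+j)·(3×3 minor ij) of I−A; the adjugate is their transpose:
adj(I−A) = Cᵀ =
  [ 0.436250   0.208750   0.226250   0.298125]
  [ 0.236500   0.445000   0.296000   0.239625]
  [ 0.478250   0.370000   0.644250   0.505125]
  [ 0.436750   0.365000   0.437000   0.609250]
det(I−A) = Σ_j (I−A)_1j·C_1j = (1.00)(0.436250) + (-0.10)(0.236500) + (0.00)(0.478250) + (-0.45)(0.436750) = 0.2160625
(I − A)⁻¹ = adj(I−A) / det(I−A) ≈
  [   2.0191     0.9662     1.0472     1.3798]
  [   1.0946     2.0596     1.3700     1.1091]
  [   2.2135     1.7125     2.9818     2.3379]
  [   2.0214     1.6893     2.0226     2.8198]
The output multiplier for sector j is the column-j sum of the Leontief inverse (I − A)⁻¹ = adj(I−A) / det(I−A).
Column 4 of adj(I−A): (0.298125, 0.239625, 0.505125, 0.609250); det(I−A) = 0.2160625.
m_4 = (0.298125 + 0.239625 + 0.505125 + 0.609250) / 0.2160625 = 1.652125 / 0.2160625 ≈ 7.647.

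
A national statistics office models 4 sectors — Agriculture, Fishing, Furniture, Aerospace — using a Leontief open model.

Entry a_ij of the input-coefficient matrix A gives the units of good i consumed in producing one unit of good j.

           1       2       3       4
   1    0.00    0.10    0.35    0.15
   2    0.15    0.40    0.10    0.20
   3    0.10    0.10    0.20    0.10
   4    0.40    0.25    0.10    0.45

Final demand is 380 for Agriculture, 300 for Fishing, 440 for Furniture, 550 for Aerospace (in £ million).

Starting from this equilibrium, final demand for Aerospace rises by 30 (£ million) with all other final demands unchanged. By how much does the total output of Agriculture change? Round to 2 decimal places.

I − A =
  [   1.00    -0.10    -0.35    -0.15]
  [  -0.15     0.60    -0.10    -0.20]
  [  -0.10    -0.10     0.80    -0.10]
  [  -0.40    -0.25    -0.10     0.55]
Compute the cofactors C_ij = (−1)^(i+j)·(3×3 minor ij) of I−A; the adjugate is their transpose:
adj(I−A) = Cᵀ =
  [ 0.208000   0.102500   0.118250   0.115500]
  [ 0.140000   0.347250   0.128125   0.187750]
  [ 0.072000   0.087250   0.222125   0.091750]
  [ 0.228000   0.248250   0.184625   0.430750]
det(I−A) = Σ_j (I−A)_1j·C_1j = (1.00)(0.208000) + (-0.10)(0.140000) + (-0.35)(0.072000) + (-0.15)(0.228000) = 0.1346
(I − A)⁻¹ = adj(I−A) / det(I−A) ≈
  [   1.5453     0.7615     0.8785     0.8581]
  [   1.0401     2.5799     0.9519     1.3949]
  [   0.5349     0.6482     1.6503     0.6816]
  [   1.6939     1.8444     1.3717     3.2002]
Δx = (I − A)⁻¹ Δd with Δd having +30 in the Aerospace component and 0 elsewhere.
So Δx_1 = L_14 · (+30), where L_14 = adj(I−A)_14 / det(I−A) = 0.115500 / 0.1346.
Δx_1 = 0.115500 × (+30) / 0.1346 = 3.465 / 0.1346 ≈ 25.74.

Δx_1 = 25.74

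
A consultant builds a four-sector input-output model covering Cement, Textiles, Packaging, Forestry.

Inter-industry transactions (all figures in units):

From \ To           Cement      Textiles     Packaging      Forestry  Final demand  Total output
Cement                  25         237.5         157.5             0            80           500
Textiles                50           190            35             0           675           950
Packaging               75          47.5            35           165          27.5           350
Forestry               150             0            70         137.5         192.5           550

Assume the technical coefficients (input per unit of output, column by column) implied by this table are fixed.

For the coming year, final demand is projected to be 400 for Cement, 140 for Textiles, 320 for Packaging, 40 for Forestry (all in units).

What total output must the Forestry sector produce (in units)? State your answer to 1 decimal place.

Technical coefficients a_ij = z_ij / X_j:
  a_11 = 25/500 = 0.05, a_21 = 50/500 = 0.10, a_31 = 75/500 = 0.15, a_41 = 150/500 = 0.30
  a_12 = 237.5/950 = 0.25, a_22 = 190/950 = 0.20, a_32 = 47.5/950 = 0.05, a_42 = 0/950 = 0.00
  a_13 = 157.5/350 = 0.45, a_23 = 35/350 = 0.10, a_33 = 35/350 = 0.10, a_43 = 70/350 = 0.20
  a_14 = 0/550 = 0.00, a_24 = 0/550 = 0.00, a_34 = 165/550 = 0.30, a_44 = 137.5/550 = 0.25
I − A =
  [   0.95    -0.25    -0.45     0.00]
  [  -0.10     0.80    -0.10     0.00]
  [  -0.15    -0.05     0.90    -0.30]
  [  -0.30     0.00    -0.20     0.75]
Compute the cofactors C_ij = (−1)^(i+j)·(3×3 minor ij) of I−A; the adjugate is their transpose:
adj(I−A) = Cᵀ =
  [ 0.488250   0.170625   0.288750   0.115500]
  [ 0.081750   0.493125   0.105000   0.042000]
  [ 0.165750   0.086250   0.551250   0.220500]
  [ 0.239500   0.091250   0.262500   0.596750]
det(I−A) = Σ_j (I−A)_1j·C_1j = (0.95)(0.488250) + (-0.25)(0.081750) + (-0.45)(0.165750) + (0.00)(0.239500) = 0.3688125
(I − A)⁻¹ = adj(I−A) / det(I−A) ≈
  [   1.3238     0.4626     0.7829     0.3132]
  [   0.2217     1.3371     0.2847     0.1139]
  [   0.4494     0.2339     1.4947     0.5979]
  [   0.6494     0.2474     0.7117     1.6180]
x = (I − A)⁻¹ d = adj(I−A)·d / det(I−A), with det(I−A) = 0.3688125:
  x_1 = (0.488250·400 + 0.170625·140 + 0.288750·320 + 0.115500·40) / 0.3688125 = 316.2075 / 0.3688125 ≈ 857.4
  x_2 = (0.081750·400 + 0.493125·140 + 0.105000·320 + 0.042000·40) / 0.3688125 = 137.0175 / 0.3688125 ≈ 371.5
  x_3 = (0.165750·400 + 0.086250·140 + 0.551250·320 + 0.220500·40) / 0.3688125 = 263.595 / 0.3688125 ≈ 714.7
  x_4 = (0.239500·400 + 0.091250·140 + 0.262500·320 + 0.596750·40) / 0.3688125 = 216.445 / 0.3688125 ≈ 586.9

x_4 = 586.9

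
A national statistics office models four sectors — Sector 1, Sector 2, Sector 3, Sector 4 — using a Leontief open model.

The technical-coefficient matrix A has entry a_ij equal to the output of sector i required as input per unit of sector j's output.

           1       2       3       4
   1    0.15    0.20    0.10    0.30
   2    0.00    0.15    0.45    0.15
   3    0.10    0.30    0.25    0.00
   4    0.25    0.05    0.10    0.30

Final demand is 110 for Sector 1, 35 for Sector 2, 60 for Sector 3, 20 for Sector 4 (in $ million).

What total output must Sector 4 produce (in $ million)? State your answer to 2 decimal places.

x_4 = 151.74

I − A =
  [   0.85    -0.20    -0.10    -0.30]
  [   0.00     0.85    -0.45    -0.15]
  [  -0.10    -0.30     0.75     0.00]
  [  -0.25    -0.05    -0.10     0.70]
Compute the cofactors C_ij = (−1)^(i+j)·(3×3 minor ij) of I−A; the adjugate is their transpose:
adj(I−A) = Cᵀ =
  [ 0.341625   0.146250   0.157000   0.177750]
  [ 0.061125   0.380000   0.250500   0.107625]
  [ 0.070000   0.171500   0.428125   0.066750]
  [ 0.136375   0.103875   0.135125   0.409625]
det(I−A) = Σ_j (I−A)_1j·C_1j = (0.85)(0.341625) + (-0.20)(0.061125) + (-0.10)(0.070000) + (-0.30)(0.136375) = 0.23024375
(I − A)⁻¹ = adj(I−A) / det(I−A) ≈
  [   1.4838     0.6352     0.6819     0.7720]
  [   0.2655     1.6504     1.0880     0.4674]
  [   0.3040     0.7449     1.8594     0.2899]
  [   0.5923     0.4512     0.5869     1.7791]
x = (I − A)⁻¹ d = adj(I−A)·d / det(I−A), with det(I−A) = 0.23024375:
  x_1 = (0.341625·110 + 0.146250·35 + 0.157000·60 + 0.177750·20) / 0.23024375 = 55.6725 / 0.23024375 ≈ 241.80
  x_2 = (0.061125·110 + 0.380000·35 + 0.250500·60 + 0.107625·20) / 0.23024375 = 37.20625 / 0.23024375 ≈ 161.60
  x_3 = (0.070000·110 + 0.171500·35 + 0.428125·60 + 0.066750·20) / 0.23024375 = 40.725 / 0.23024375 ≈ 176.88
  x_4 = (0.136375·110 + 0.103875·35 + 0.135125·60 + 0.409625·20) / 0.23024375 = 34.936875 / 0.23024375 ≈ 151.74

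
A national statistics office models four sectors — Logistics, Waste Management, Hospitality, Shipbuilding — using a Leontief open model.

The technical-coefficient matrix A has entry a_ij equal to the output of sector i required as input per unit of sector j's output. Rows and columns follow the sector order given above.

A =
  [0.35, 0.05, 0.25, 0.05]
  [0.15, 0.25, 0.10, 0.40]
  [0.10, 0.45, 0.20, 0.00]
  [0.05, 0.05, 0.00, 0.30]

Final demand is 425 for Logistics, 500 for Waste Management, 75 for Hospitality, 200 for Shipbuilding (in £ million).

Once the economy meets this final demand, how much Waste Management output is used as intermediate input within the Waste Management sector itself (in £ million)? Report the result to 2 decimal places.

z_WW = 317.17

I − A =
  [   0.65    -0.05    -0.25    -0.05]
  [  -0.15     0.75    -0.10    -0.40]
  [  -0.10    -0.45     0.80     0.00]
  [  -0.05    -0.05     0.00     0.70]
Compute the cofactors C_ij = (−1)^(i+j)·(3×3 minor ij) of I−A; the adjugate is their transpose:
adj(I−A) = Cᵀ =
  [ 0.372500   0.108750   0.130000   0.088750]
  [ 0.107000   0.344500   0.076500   0.204500]
  [ 0.106750   0.207375   0.319750   0.126125]
  [ 0.034250   0.032375   0.014750   0.318625]
det(I−A) = Σ_j (I−A)_1j·C_1j = (0.65)(0.372500) + (-0.05)(0.107000) + (-0.25)(0.106750) + (-0.05)(0.034250) = 0.208375
(I − A)⁻¹ = adj(I−A) / det(I−A) ≈
  [   1.7876     0.5219     0.6239     0.4259]
  [   0.5135     1.6533     0.3671     0.9814]
  [   0.5123     0.9952     1.5345     0.6053]
  [   0.1644     0.1554     0.0708     1.5291]
First solve x = (I − A)⁻¹ d = adj(I−A)·d / det(I−A); in particular x_W = (0.107000·425 + 0.344500·500 + 0.076500·75 + 0.204500·200) / 0.208375 = 264.3625 / 0.208375 ≈ 1268.6863.
Intermediate flow from W to W: z_WW = a_WW · x_W = 0.25 × 264.3625 / 0.208375 = 66.090625 / 0.208375 ≈ 317.17.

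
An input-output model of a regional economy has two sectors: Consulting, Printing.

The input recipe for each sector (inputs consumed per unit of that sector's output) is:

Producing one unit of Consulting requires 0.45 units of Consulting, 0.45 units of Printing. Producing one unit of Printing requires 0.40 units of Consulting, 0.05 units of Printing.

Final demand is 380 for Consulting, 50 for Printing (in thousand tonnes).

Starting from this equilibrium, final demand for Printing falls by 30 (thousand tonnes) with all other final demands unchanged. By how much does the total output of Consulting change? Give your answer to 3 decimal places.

I − A =
  [   0.55    -0.40]
  [  -0.45     0.95]
det(I−A) = (0.55)(0.95) − (-0.40)(-0.45) = 0.3425
adj(I−A) = [[0.95, 0.40], [0.45, 0.55]]
(I − A)⁻¹ = adj(I−A) / det(I−A) ≈
  [   2.7737     1.1679]
  [   1.3139     1.6058]
Δx = (I − A)⁻¹ Δd with Δd having -30 in the Printing component and 0 elsewhere.
So Δx_1 = L_12 · (-30), where L_12 = adj(I−A)_12 / det(I−A) = 0.40 / 0.3425.
Δx_1 = 0.40 × (-30) / 0.3425 = -12.00 / 0.3425 ≈ -35.036.

Δx_1 = -35.036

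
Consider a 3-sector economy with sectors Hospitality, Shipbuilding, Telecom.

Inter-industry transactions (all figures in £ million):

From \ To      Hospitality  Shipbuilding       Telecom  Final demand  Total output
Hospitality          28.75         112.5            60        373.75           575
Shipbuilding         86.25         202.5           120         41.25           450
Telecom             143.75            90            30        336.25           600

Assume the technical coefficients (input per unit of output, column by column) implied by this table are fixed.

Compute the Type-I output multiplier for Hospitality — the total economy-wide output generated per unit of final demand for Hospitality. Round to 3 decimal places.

Technical coefficients a_ij = z_ij / X_j:
  a_11 = 28.75/575 = 0.05, a_21 = 86.25/575 = 0.15, a_31 = 143.75/575 = 0.25
  a_12 = 112.5/450 = 0.25, a_22 = 202.5/450 = 0.45, a_32 = 90/450 = 0.20
  a_13 = 60/600 = 0.10, a_23 = 120/600 = 0.20, a_33 = 30/600 = 0.05
I − A =
  [   0.95    -0.25    -0.10]
  [  -0.15     0.55    -0.20]
  [  -0.25    -0.20     0.95]
Cofactors of I−A, C_ij = (−1)^(i+j)·(minor ij) (rows/columns in the sector order above):
  C_11 = (0.55)(0.95) − (-0.20)(-0.20) = 0.4825
  C_12 = −[(-0.15)(0.95) − (-0.20)(-0.25)] = 0.1925
  C_13 = (-0.15)(-0.20) − (0.55)(-0.25) = 0.1675
  C_21 = −[(-0.25)(0.95) − (-0.10)(-0.20)] = 0.2575
  C_22 = (0.95)(0.95) − (-0.10)(-0.25) = 0.8775
  C_23 = −[(0.95)(-0.20) − (-0.25)(-0.25)] = 0.2525
  C_31 = (-0.25)(-0.20) − (-0.10)(0.55) = 0.1050
  C_32 = −[(0.95)(-0.20) − (-0.10)(-0.15)] = 0.2050
  C_33 = (0.95)(0.55) − (-0.25)(-0.15) = 0.4850
det(I−A) = Σ_j (I−A)_1j·C_1j = (0.95)(0.4825) + (-0.25)(0.1925) + (-0.10)(0.1675) = 0.3935
adj(I−A) = Cᵀ =
  [ 0.4825   0.2575   0.1050]
  [ 0.1925   0.8775   0.2050]
  [ 0.1675   0.2525   0.4850]
(I − A)⁻¹ = adj(I−A) / det(I−A) ≈
  [   1.2262     0.6544     0.2668]
  [   0.4892     2.2300     0.5210]
  [   0.4257     0.6417     1.2325]
The output multiplier for sector j is the column-j sum of the Leontief inverse (I − A)⁻¹ = adj(I−A) / det(I−A).
Column 1 of adj(I−A): (0.4825, 0.1925, 0.1675); det(I−A) = 0.3935.
m_1 = (0.4825 + 0.1925 + 0.1675) / 0.3935 = 0.8425 / 0.3935 ≈ 2.141.

m_1 = 2.141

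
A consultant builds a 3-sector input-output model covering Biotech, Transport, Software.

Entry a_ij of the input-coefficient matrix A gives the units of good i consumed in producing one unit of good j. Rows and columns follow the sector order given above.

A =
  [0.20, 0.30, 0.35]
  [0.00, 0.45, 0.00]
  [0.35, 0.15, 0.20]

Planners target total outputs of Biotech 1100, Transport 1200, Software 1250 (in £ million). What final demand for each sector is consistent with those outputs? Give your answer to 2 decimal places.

I − A =
  [   0.80    -0.30    -0.35]
  [   0.00     0.55     0.00]
  [  -0.35    -0.15     0.80]
d = (I − A) x:
  d_B = (+0.80)·1100 + (-0.30)·1200 + (-0.35)·1250 = 82.50
  d_T = (+0.00)·1100 + (+0.55)·1200 + (+0.00)·1250 = 660.00
  d_S = (-0.35)·1100 + (-0.15)·1200 + (+0.80)·1250 = 435.00

d_B = 82.50, d_T = 660.00, d_S = 435.00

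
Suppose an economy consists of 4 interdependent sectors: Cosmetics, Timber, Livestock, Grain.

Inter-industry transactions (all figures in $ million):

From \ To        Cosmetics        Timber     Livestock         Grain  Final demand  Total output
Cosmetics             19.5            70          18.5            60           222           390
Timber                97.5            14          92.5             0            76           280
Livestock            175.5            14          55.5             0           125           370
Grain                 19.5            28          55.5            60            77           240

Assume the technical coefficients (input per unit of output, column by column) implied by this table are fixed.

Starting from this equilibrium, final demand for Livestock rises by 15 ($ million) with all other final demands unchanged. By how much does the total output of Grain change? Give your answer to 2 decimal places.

Δx_G = 5.17

Technical coefficients a_ij = z_ij / X_j:
  a_CC = 19.5/390 = 0.05, a_TC = 97.5/390 = 0.25, a_LC = 175.5/390 = 0.45, a_GC = 19.5/390 = 0.05
  a_CT = 70/280 = 0.25, a_TT = 14/280 = 0.05, a_LT = 14/280 = 0.05, a_GT = 28/280 = 0.10
  a_CL = 18.5/370 = 0.05, a_TL = 92.5/370 = 0.25, a_LL = 55.5/370 = 0.15, a_GL = 55.5/370 = 0.15
  a_CG = 60/240 = 0.25, a_TG = 0/240 = 0.00, a_LG = 0/240 = 0.00, a_GG = 60/240 = 0.25
I − A =
  [   0.95    -0.25    -0.05    -0.25]
  [  -0.25     0.95    -0.25     0.00]
  [  -0.45    -0.05     0.85     0.00]
  [  -0.05    -0.10    -0.15     0.75]
Compute the cofactors C_ij = (−1)^(i+j)·(3×3 minor ij) of I−A; the adjugate is their transpose:
adj(I−A) = Cᵀ =
  [ 0.596250   0.184375   0.124375   0.198750]
  [ 0.243750   0.561250   0.193750   0.081250]
  [ 0.330000   0.130625   0.611875   0.110000]
  [ 0.138250   0.113250   0.156500   0.652000]
det(I−A) = Σ_j (I−A)_1j·C_1j = (0.95)(0.596250) + (-0.25)(0.243750) + (-0.05)(0.330000) + (-0.25)(0.138250) = 0.4544375
(I − A)⁻¹ = adj(I−A) / det(I−A) ≈
  [   1.3121     0.4057     0.2737     0.4374]
  [   0.5364     1.2350     0.4264     0.1788]
  [   0.7262     0.2874     1.3464     0.2421]
  [   0.3042     0.2492     0.3444     1.4347]
Δx = (I − A)⁻¹ Δd with Δd having +15 in the Livestock component and 0 elsewhere.
So Δx_G = L_GL · (+15), where L_GL = adj(I−A)_GL / det(I−A) = 0.156500 / 0.4544375.
Δx_G = 0.156500 × (+15) / 0.4544375 = 2.3475 / 0.4544375 ≈ 5.17.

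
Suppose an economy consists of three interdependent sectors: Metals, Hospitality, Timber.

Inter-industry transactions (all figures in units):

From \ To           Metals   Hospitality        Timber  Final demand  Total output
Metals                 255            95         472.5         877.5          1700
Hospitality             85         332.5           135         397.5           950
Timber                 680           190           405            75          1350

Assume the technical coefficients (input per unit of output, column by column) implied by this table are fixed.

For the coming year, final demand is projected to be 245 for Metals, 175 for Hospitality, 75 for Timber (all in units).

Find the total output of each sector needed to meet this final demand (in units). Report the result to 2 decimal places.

Technical coefficients a_ij = z_ij / X_j:
  a_MM = 255/1700 = 0.15, a_HM = 85/1700 = 0.05, a_TM = 680/1700 = 0.40
  a_MH = 95/950 = 0.10, a_HH = 332.5/950 = 0.35, a_TH = 190/950 = 0.20
  a_MT = 472.5/1350 = 0.35, a_HT = 135/1350 = 0.10, a_TT = 405/1350 = 0.30
I − A =
  [   0.85    -0.10    -0.35]
  [  -0.05     0.65    -0.10]
  [  -0.40    -0.20     0.70]
Cofactors of I−A, C_ij = (−1)^(i+j)·(minor ij) (rows/columns in the sector order above):
  C_11 = (0.65)(0.70) − (-0.10)(-0.20) = 0.4350
  C_12 = −[(-0.05)(0.70) − (-0.10)(-0.40)] = 0.0750
  C_13 = (-0.05)(-0.20) − (0.65)(-0.40) = 0.2700
  C_21 = −[(-0.10)(0.70) − (-0.35)(-0.20)] = 0.1400
  C_22 = (0.85)(0.70) − (-0.35)(-0.40) = 0.4550
  C_23 = −[(0.85)(-0.20) − (-0.10)(-0.40)] = 0.2100
  C_31 = (-0.10)(-0.10) − (-0.35)(0.65) = 0.2375
  C_32 = −[(0.85)(-0.10) − (-0.35)(-0.05)] = 0.1025
  C_33 = (0.85)(0.65) − (-0.10)(-0.05) = 0.5475
det(I−A) = Σ_j (I−A)_1j·C_1j = (0.85)(0.4350) + (-0.10)(0.0750) + (-0.35)(0.2700) = 0.26775
adj(I−A) = Cᵀ =
  [ 0.4350   0.1400   0.2375]
  [ 0.0750   0.4550   0.1025]
  [ 0.2700   0.2100   0.5475]
(I − A)⁻¹ = adj(I−A) / det(I−A) ≈
  [   1.6246     0.5229     0.8870]
  [   0.2801     1.6993     0.3828]
  [   1.0084     0.7843     2.0448]
x = (I − A)⁻¹ d = adj(I−A)·d / det(I−A), with det(I−A) = 0.26775:
  x_M = (0.4350·245 + 0.1400·175 + 0.2375·75) / 0.26775 = 148.8875 / 0.26775 ≈ 556.07
  x_H = (0.0750·245 + 0.4550·175 + 0.1025·75) / 0.26775 = 105.6875 / 0.26775 ≈ 394.72
  x_T = (0.2700·245 + 0.2100·175 + 0.5475·75) / 0.26775 = 143.9625 / 0.26775 ≈ 537.68

x_M = 556.07, x_H = 394.72, x_T = 537.68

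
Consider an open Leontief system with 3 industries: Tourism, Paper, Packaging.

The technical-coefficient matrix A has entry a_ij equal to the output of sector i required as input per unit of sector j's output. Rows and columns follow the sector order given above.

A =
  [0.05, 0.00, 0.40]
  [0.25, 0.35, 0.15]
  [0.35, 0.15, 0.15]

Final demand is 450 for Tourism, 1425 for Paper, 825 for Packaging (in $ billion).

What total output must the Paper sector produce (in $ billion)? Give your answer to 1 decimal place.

x_2 = 3196.2

I − A =
  [   0.95     0.00    -0.40]
  [  -0.25     0.65    -0.15]
  [  -0.35    -0.15     0.85]
Cofactors of I−A, C_ij = (−1)^(i+j)·(minor ij) (rows/columns in the sector order above):
  C_11 = (0.65)(0.85) − (-0.15)(-0.15) = 0.5300
  C_12 = −[(-0.25)(0.85) − (-0.15)(-0.35)] = 0.2650
  C_13 = (-0.25)(-0.15) − (0.65)(-0.35) = 0.2650
  C_21 = −[(0.00)(0.85) − (-0.40)(-0.15)] = 0.0600
  C_22 = (0.95)(0.85) − (-0.40)(-0.35) = 0.6675
  C_23 = −[(0.95)(-0.15) − (0.00)(-0.35)] = 0.1425
  C_31 = (0.00)(-0.15) − (-0.40)(0.65) = 0.2600
  C_32 = −[(0.95)(-0.15) − (-0.40)(-0.25)] = 0.2425
  C_33 = (0.95)(0.65) − (0.00)(-0.25) = 0.6175
det(I−A) = Σ_j (I−A)_1j·C_1j = (0.95)(0.5300) + (0.00)(0.2650) + (-0.40)(0.2650) = 0.3975
adj(I−A) = Cᵀ =
  [ 0.5300   0.0600   0.2600]
  [ 0.2650   0.6675   0.2425]
  [ 0.2650   0.1425   0.6175]
(I − A)⁻¹ = adj(I−A) / det(I−A) ≈
  [   1.3333     0.1509     0.6541]
  [   0.6667     1.6792     0.6101]
  [   0.6667     0.3585     1.5535]
x = (I − A)⁻¹ d = adj(I−A)·d / det(I−A), with det(I−A) = 0.3975:
  x_1 = (0.5300·450 + 0.0600·1425 + 0.2600·825) / 0.3975 = 538.50 / 0.3975 ≈ 1354.7
  x_2 = (0.2650·450 + 0.6675·1425 + 0.2425·825) / 0.3975 = 1270.50 / 0.3975 ≈ 3196.2
  x_3 = (0.2650·450 + 0.1425·1425 + 0.6175·825) / 0.3975 = 831.75 / 0.3975 ≈ 2092.5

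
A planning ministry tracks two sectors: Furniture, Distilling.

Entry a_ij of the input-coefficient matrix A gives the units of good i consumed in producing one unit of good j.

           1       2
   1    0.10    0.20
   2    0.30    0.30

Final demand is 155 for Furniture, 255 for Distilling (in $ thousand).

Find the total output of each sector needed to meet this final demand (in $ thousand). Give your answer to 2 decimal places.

I − A =
  [   0.90    -0.20]
  [  -0.30     0.70]
det(I−A) = (0.90)(0.70) − (-0.20)(-0.30) = 0.5700
adj(I−A) = [[0.70, 0.20], [0.30, 0.90]]
(I − A)⁻¹ = adj(I−A) / det(I−A) ≈
  [   1.2281     0.3509]
  [   0.5263     1.5789]
x = (I − A)⁻¹ d = adj(I−A)·d / det(I−A), with det(I−A) = 0.5700:
  x_1 = (0.70·155 + 0.20·255) / 0.5700 = 159.50 / 0.5700 ≈ 279.82
  x_2 = (0.30·155 + 0.90·255) / 0.5700 = 276.00 / 0.5700 ≈ 484.21

x_1 = 279.82, x_2 = 484.21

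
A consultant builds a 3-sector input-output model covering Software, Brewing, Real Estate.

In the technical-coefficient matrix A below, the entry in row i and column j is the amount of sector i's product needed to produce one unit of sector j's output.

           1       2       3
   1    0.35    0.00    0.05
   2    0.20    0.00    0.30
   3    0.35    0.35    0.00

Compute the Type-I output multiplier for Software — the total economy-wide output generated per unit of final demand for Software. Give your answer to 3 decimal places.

I − A =
  [   0.65     0.00    -0.05]
  [  -0.20     1.00    -0.30]
  [  -0.35    -0.35     1.00]
Cofactors of I−A, C_ij = (−1)^(i+j)·(minor ij) (rows/columns in the sector order above):
  C_11 = (1.00)(1.00) − (-0.30)(-0.35) = 0.8950
  C_12 = −[(-0.20)(1.00) − (-0.30)(-0.35)] = 0.3050
  C_13 = (-0.20)(-0.35) − (1.00)(-0.35) = 0.4200
  C_21 = −[(0.00)(1.00) − (-0.05)(-0.35)] = 0.0175
  C_22 = (0.65)(1.00) − (-0.05)(-0.35) = 0.6325
  C_23 = −[(0.65)(-0.35) − (0.00)(-0.35)] = 0.2275
  C_31 = (0.00)(-0.30) − (-0.05)(1.00) = 0.0500
  C_32 = −[(0.65)(-0.30) − (-0.05)(-0.20)] = 0.2050
  C_33 = (0.65)(1.00) − (0.00)(-0.20) = 0.6500
det(I−A) = Σ_j (I−A)_1j·C_1j = (0.65)(0.8950) + (0.00)(0.3050) + (-0.05)(0.4200) = 0.56075
adj(I−A) = Cᵀ =
  [ 0.8950   0.0175   0.0500]
  [ 0.3050   0.6325   0.2050]
  [ 0.4200   0.2275   0.6500]
(I − A)⁻¹ = adj(I−A) / det(I−A) ≈
  [   1.5961     0.0312     0.0892]
  [   0.5439     1.1280     0.3656]
  [   0.7490     0.4057     1.1592]
The output multiplier for sector j is the column-j sum of the Leontief inverse (I − A)⁻¹ = adj(I−A) / det(I−A).
Column 1 of adj(I−A): (0.8950, 0.3050, 0.4200); det(I−A) = 0.56075.
m_1 = (0.8950 + 0.3050 + 0.4200) / 0.56075 = 1.62 / 0.56075 ≈ 2.889.

m_1 = 2.889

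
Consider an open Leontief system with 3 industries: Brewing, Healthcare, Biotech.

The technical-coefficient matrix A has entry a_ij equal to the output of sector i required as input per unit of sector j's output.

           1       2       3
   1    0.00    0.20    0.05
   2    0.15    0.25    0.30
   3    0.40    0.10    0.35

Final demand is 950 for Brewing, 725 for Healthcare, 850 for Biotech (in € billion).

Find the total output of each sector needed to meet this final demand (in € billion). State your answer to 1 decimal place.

x_1 = 1545.2, x_2 = 2322.0, x_3 = 2615.8

I − A =
  [   1.00    -0.20    -0.05]
  [  -0.15     0.75    -0.30]
  [  -0.40    -0.10     0.65]
Cofactors of I−A, C_ij = (−1)^(i+j)·(minor ij) (rows/columns in the sector order above):
  C_11 = (0.75)(0.65) − (-0.30)(-0.10) = 0.4575
  C_12 = −[(-0.15)(0.65) − (-0.30)(-0.40)] = 0.2175
  C_13 = (-0.15)(-0.10) − (0.75)(-0.40) = 0.3150
  C_21 = −[(-0.20)(0.65) − (-0.05)(-0.10)] = 0.1350
  C_22 = (1.00)(0.65) − (-0.05)(-0.40) = 0.6300
  C_23 = −[(1.00)(-0.10) − (-0.20)(-0.40)] = 0.1800
  C_31 = (-0.20)(-0.30) − (-0.05)(0.75) = 0.0975
  C_32 = −[(1.00)(-0.30) − (-0.05)(-0.15)] = 0.3075
  C_33 = (1.00)(0.75) − (-0.20)(-0.15) = 0.7200
det(I−A) = Σ_j (I−A)_1j·C_1j = (1.00)(0.4575) + (-0.20)(0.2175) + (-0.05)(0.3150) = 0.39825
adj(I−A) = Cᵀ =
  [ 0.4575   0.1350   0.0975]
  [ 0.2175   0.6300   0.3075]
  [ 0.3150   0.1800   0.7200]
(I − A)⁻¹ = adj(I−A) / det(I−A) ≈
  [   1.1488     0.3390     0.2448]
  [   0.5461     1.5819     0.7721]
  [   0.7910     0.4520     1.8079]
x = (I − A)⁻¹ d = adj(I−A)·d / det(I−A), with det(I−A) = 0.39825:
  x_1 = (0.4575·950 + 0.1350·725 + 0.0975·850) / 0.39825 = 615.375 / 0.39825 ≈ 1545.2
  x_2 = (0.2175·950 + 0.6300·725 + 0.3075·850) / 0.39825 = 924.75 / 0.39825 ≈ 2322.0
  x_3 = (0.3150·950 + 0.1800·725 + 0.7200·850) / 0.39825 = 1041.75 / 0.39825 ≈ 2615.8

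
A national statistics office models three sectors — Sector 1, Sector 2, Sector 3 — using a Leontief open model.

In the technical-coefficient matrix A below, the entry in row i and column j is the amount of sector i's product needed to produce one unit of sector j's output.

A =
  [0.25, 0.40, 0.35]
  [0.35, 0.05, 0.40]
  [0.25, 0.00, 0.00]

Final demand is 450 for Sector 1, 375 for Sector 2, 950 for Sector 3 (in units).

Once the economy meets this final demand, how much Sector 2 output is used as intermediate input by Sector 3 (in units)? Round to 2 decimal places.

I − A =
  [   0.75    -0.40    -0.35]
  [  -0.35     0.95    -0.40]
  [  -0.25     0.00     1.00]
Cofactors of I−A, C_ij = (−1)^(i+j)·(minor ij) (rows/columns in the sector order above):
  C_11 = (0.95)(1.00) − (-0.40)(0.00) = 0.9500
  C_12 = −[(-0.35)(1.00) − (-0.40)(-0.25)] = 0.4500
  C_13 = (-0.35)(0.00) − (0.95)(-0.25) = 0.2375
  C_21 = −[(-0.40)(1.00) − (-0.35)(0.00)] = 0.4000
  C_22 = (0.75)(1.00) − (-0.35)(-0.25) = 0.6625
  C_23 = −[(0.75)(0.00) − (-0.40)(-0.25)] = 0.1000
  C_31 = (-0.40)(-0.40) − (-0.35)(0.95) = 0.4925
  C_32 = −[(0.75)(-0.40) − (-0.35)(-0.35)] = 0.4225
  C_33 = (0.75)(0.95) − (-0.40)(-0.35) = 0.5725
det(I−A) = Σ_j (I−A)_1j·C_1j = (0.75)(0.9500) + (-0.40)(0.4500) + (-0.35)(0.2375) = 0.449375
adj(I−A) = Cᵀ =
  [ 0.9500   0.4000   0.4925]
  [ 0.4500   0.6625   0.4225]
  [ 0.2375   0.1000   0.5725]
(I − A)⁻¹ = adj(I−A) / det(I−A) ≈
  [   2.1140     0.8901     1.0960]
  [   1.0014     1.4743     0.9402]
  [   0.5285     0.2225     1.2740]
First solve x = (I − A)⁻¹ d = adj(I−A)·d / det(I−A); in particular x_3 = (0.2375·450 + 0.1000·375 + 0.5725·950) / 0.449375 = 688.25 / 0.449375 ≈ 1531.5716.
Intermediate flow from 2 to 3: z_23 = a_23 · x_3 = 0.40 × 688.25 / 0.449375 = 275.30 / 0.449375 ≈ 612.63.

z_23 = 612.63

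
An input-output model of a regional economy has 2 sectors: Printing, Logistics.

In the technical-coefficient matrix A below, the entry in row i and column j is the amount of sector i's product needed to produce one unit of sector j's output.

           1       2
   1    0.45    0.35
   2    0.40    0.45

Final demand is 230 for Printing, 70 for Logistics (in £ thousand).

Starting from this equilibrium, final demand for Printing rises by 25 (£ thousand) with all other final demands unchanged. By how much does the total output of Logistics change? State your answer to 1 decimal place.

Δx_2 = 61.5

I − A =
  [   0.55    -0.35]
  [  -0.40     0.55]
det(I−A) = (0.55)(0.55) − (-0.35)(-0.40) = 0.1625
adj(I−A) = [[0.55, 0.35], [0.40, 0.55]]
(I − A)⁻¹ = adj(I−A) / det(I−A) ≈
  [   3.3846     2.1538]
  [   2.4615     3.3846]
Δx = (I − A)⁻¹ Δd with Δd having +25 in the Printing component and 0 elsewhere.
So Δx_2 = L_21 · (+25), where L_21 = adj(I−A)_21 / det(I−A) = 0.40 / 0.1625.
Δx_2 = 0.40 × (+25) / 0.1625 = 10.00 / 0.1625 ≈ 61.5.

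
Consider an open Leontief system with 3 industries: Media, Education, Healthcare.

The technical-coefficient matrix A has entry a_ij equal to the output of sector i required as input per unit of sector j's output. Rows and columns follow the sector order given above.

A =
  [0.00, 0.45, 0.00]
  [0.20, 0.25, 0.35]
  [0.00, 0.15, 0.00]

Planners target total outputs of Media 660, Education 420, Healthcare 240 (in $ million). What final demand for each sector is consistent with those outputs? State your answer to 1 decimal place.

I − A =
  [   1.00    -0.45     0.00]
  [  -0.20     0.75    -0.35]
  [   0.00    -0.15     1.00]
d = (I − A) x:
  d_M = (+1.00)·660 + (-0.45)·420 + (+0.00)·240 = 471.0
  d_E = (-0.20)·660 + (+0.75)·420 + (-0.35)·240 = 99.0
  d_H = (+0.00)·660 + (-0.15)·420 + (+1.00)·240 = 177.0

d_M = 471.0, d_E = 99.0, d_H = 177.0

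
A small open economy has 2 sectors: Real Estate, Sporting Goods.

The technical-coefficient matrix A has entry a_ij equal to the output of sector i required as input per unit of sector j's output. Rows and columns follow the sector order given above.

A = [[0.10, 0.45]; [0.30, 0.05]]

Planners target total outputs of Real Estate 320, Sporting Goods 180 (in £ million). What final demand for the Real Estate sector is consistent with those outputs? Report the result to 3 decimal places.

d_1 = 207.000

I − A =
  [   0.90    -0.45]
  [  -0.30     0.95]
d = (I − A) x:
  d_1 = (+0.90)·320 + (-0.45)·180 = 207.000
  d_2 = (-0.30)·320 + (+0.95)·180 = 75.000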